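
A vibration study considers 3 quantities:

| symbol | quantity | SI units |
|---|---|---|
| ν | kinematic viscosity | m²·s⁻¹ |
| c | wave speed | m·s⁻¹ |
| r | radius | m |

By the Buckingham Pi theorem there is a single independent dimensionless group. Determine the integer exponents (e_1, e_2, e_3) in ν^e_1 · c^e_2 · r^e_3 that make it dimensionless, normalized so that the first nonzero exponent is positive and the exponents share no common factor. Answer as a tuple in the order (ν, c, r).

L: e_1·(2) + e_2·(1) + e_3·(1) = 0
T: e_1·(-1) + e_2·(-1) + e_3·(0) = 0
Solving this homogeneous linear system for the smallest-integer solution (first nonzero entry positive) gives (1, -1, -1).

(1, -1, -1)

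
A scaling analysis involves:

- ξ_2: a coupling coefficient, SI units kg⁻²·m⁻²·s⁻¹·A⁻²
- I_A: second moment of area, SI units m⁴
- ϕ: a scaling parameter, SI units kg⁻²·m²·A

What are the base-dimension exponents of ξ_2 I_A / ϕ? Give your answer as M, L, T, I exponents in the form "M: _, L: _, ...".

Collect each base-dimension exponent across the product:
  M: (-2) + (0) − (-2) = 0
  L: (-2) + (4) − (2) = 0
  T: (-1) + (0) − (0) = -1
  I: (-2) + (0) − (1) = -3
So the dimensions are [T⁻¹ I⁻³].

M: 0, L: 0, T: -1, I: -3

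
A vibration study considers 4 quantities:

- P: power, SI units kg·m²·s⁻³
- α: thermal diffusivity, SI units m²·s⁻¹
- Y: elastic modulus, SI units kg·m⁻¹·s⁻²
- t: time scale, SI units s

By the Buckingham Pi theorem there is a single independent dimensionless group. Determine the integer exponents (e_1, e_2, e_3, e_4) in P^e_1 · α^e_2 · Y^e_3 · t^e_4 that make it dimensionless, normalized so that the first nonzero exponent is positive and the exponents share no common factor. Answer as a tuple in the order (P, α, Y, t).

(2, -3, -2, -1)

M: e_1·(1) + e_2·(0) + e_3·(1) + e_4·(0) = 0
L: e_1·(2) + e_2·(2) + e_3·(-1) + e_4·(0) = 0
T: e_1·(-3) + e_2·(-1) + e_3·(-2) + e_4·(1) = 0
Solving this homogeneous linear system for the smallest-integer solution (first nonzero entry positive) gives (2, -3, -2, -1).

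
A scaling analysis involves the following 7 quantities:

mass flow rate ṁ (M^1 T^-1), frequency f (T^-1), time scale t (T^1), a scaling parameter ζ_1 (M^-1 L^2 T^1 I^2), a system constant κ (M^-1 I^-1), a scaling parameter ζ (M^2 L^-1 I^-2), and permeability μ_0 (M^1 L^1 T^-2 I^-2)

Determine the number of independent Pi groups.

3

There are 7 variables and 4 base dimensions (M, L, T, I).
The dimension matrix has rank 4.
Independent dimensionless groups: 7 − 4 = 3.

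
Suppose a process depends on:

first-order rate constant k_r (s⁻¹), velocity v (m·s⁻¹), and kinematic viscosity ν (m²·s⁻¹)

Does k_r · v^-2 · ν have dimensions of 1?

yes

Sum the exponent of each base dimension across the product:
  L: [k_r]_L − 2·[v]_L + [ν]_L = (0) − 2·(1) + (2) = 0
  T: [k_r]_T − 2·[v]_T + [ν]_T = (-1) − 2·(-1) + (-1) = 0
All base exponents vanish — dimensionless.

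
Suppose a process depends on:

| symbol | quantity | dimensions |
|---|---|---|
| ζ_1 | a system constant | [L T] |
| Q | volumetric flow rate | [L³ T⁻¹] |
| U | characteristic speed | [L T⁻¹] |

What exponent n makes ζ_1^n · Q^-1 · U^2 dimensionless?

1

Balance the L exponent: (1)·n from ζ_1, plus −(3) + 2·(1) = -1 from the rest, must sum to zero.
n − 1 = 0, so n = 1.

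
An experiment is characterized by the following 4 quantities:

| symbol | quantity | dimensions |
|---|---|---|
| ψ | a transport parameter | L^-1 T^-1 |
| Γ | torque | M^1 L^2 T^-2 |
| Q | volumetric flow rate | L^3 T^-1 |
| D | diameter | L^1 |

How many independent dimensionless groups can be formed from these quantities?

1

There are 4 variables and 3 base dimensions (M, L, T).
The dimension matrix has rank 3.
Independent dimensionless groups: 4 − 3 = 1.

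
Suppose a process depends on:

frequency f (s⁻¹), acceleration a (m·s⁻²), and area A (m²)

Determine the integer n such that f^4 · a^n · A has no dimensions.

-2

Balance the L exponent: (1)·n from a, plus 4·(0) + (2) = 2 from the rest, must sum to zero.
n + 2 = 0, so n = -2.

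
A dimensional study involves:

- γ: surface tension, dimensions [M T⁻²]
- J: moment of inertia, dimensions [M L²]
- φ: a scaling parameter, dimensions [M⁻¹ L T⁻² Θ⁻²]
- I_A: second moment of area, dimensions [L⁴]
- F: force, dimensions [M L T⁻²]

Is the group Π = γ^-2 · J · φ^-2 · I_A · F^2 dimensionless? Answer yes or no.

no

Sum the exponent of each base dimension across the product:
  M: −2·[γ]_M + [J]_M − 2·[φ]_M + [I_A]_M + 2·[F]_M = −2·(1) + (1) − 2·(-1) + (0) + 2·(1) = 3
  L: −2·[γ]_L + [J]_L − 2·[φ]_L + [I_A]_L + 2·[F]_L = −2·(0) + (2) − 2·(1) + (4) + 2·(1) = 6
  T: −2·[γ]_T + [J]_T − 2·[φ]_T + [I_A]_T + 2·[F]_T = −2·(-2) + (0) − 2·(-2) + (0) + 2·(-2) = 4
  Θ: −2·[γ]_Θ + [J]_Θ − 2·[φ]_Θ + [I_A]_Θ + 2·[F]_Θ = −2·(0) + (0) − 2·(-2) + (0) + 2·(0) = 4
Net dimensions [M³ L⁶ T⁴ Θ⁴] ≠ [1] — not dimensionless.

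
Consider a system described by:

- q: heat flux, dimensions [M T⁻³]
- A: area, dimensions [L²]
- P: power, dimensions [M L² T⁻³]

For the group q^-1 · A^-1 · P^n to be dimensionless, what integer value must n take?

Balance the M exponent: (1)·n from P, plus −(1) − (0) = -1 from the rest, must sum to zero.
n − 1 = 0, so n = 1.

1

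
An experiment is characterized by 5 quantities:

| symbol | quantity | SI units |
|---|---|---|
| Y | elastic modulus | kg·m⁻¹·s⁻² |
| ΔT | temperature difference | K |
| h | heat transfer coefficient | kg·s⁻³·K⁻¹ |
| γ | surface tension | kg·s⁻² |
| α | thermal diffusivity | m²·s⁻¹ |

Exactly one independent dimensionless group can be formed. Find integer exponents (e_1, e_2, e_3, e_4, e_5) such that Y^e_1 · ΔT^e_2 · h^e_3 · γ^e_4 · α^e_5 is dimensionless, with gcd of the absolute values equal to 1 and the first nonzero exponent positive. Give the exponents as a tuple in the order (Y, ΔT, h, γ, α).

(2, -1, -1, -1, 1)

M: e_1·(1) + e_2·(0) + e_3·(1) + e_4·(1) + e_5·(0) = 0
L: e_1·(-1) + e_2·(0) + e_3·(0) + e_4·(0) + e_5·(2) = 0
T: e_1·(-2) + e_2·(0) + e_3·(-3) + e_4·(-2) + e_5·(-1) = 0
Θ: e_1·(0) + e_2·(1) + e_3·(-1) + e_4·(0) + e_5·(0) = 0
Solving this homogeneous linear system for the smallest-integer solution (first nonzero entry positive) gives (2, -1, -1, -1, 1).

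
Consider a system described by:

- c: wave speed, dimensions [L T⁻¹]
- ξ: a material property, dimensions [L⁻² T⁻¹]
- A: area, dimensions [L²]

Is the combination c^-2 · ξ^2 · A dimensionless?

no

Sum the exponent of each base dimension across the product:
  L: −2·[c]_L + 2·[ξ]_L + [A]_L = −2·(1) + 2·(-2) + (2) = -4
  T: −2·[c]_T + 2·[ξ]_T + [A]_T = −2·(-1) + 2·(-1) + (0) = 0
Net dimensions [L⁻⁴] ≠ [1] — not dimensionless.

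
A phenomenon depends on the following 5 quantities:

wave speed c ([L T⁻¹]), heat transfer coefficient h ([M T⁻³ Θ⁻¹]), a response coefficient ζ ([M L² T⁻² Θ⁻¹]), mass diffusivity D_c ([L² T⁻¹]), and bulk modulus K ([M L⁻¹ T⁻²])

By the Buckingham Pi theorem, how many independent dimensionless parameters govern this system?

There are 5 variables and 4 base dimensions (M, L, T, Θ).
The dimension matrix has rank 4.
Independent dimensionless groups: 5 − 4 = 1.

1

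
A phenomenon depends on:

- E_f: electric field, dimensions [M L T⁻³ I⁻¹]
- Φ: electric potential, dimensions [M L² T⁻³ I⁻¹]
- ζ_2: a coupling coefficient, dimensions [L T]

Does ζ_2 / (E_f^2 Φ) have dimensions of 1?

no

Sum the exponent of each base dimension across the product:
  M: −2·[E_f]_M − [Φ]_M + [ζ_2]_M = −2·(1) − (1) + (0) = -3
  L: −2·[E_f]_L − [Φ]_L + [ζ_2]_L = −2·(1) − (2) + (1) = -3
  T: −2·[E_f]_T − [Φ]_T + [ζ_2]_T = −2·(-3) − (-3) + (1) = 10
  I: −2·[E_f]_I − [Φ]_I + [ζ_2]_I = −2·(-1) − (-1) + (0) = 3
Net dimensions [M⁻³ L⁻³ T¹⁰ I³] ≠ [1] — not dimensionless.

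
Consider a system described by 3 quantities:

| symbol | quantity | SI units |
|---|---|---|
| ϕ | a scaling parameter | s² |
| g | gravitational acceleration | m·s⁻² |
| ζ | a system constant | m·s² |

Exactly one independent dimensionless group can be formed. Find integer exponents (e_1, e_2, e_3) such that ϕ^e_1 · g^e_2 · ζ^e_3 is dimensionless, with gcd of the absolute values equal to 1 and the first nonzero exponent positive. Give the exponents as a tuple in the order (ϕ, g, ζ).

L: e_1·(0) + e_2·(1) + e_3·(1) = 0
T: e_1·(2) + e_2·(-2) + e_3·(2) = 0
Solving this homogeneous linear system for the smallest-integer solution (first nonzero entry positive) gives (2, 1, -1).

(2, 1, -1)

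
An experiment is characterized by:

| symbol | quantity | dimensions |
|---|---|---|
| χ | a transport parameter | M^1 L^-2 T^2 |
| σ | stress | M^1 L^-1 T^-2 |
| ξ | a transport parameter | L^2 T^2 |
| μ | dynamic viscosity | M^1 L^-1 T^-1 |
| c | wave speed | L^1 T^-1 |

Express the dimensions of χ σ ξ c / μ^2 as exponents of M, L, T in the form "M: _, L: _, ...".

Collect each base-dimension exponent across the product:
  M: (1) + (1) + (0) − 2·(1) + (0) = 0
  L: (-2) + (-1) + (2) − 2·(-1) + (1) = 2
  T: (2) + (-2) + (2) − 2·(-1) + (-1) = 3
So the dimensions are [L² T³].

M: 0, L: 2, T: 3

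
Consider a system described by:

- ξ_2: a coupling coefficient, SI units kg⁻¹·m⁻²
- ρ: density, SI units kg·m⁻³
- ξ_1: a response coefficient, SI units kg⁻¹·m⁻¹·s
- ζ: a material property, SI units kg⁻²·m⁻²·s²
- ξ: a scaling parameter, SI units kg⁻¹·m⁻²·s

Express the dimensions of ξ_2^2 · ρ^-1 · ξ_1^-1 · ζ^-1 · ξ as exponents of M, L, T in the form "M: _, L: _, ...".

M: -1, L: 0, T: -2

Collect each base-dimension exponent across the product:
  M: 2·(-1) − (1) − (-1) − (-2) + (-1) = -1
  L: 2·(-2) − (-3) − (-1) − (-2) + (-2) = 0
  T: 2·(0) − (0) − (1) − (2) + (1) = -2
So the dimensions are [M⁻¹ T⁻²].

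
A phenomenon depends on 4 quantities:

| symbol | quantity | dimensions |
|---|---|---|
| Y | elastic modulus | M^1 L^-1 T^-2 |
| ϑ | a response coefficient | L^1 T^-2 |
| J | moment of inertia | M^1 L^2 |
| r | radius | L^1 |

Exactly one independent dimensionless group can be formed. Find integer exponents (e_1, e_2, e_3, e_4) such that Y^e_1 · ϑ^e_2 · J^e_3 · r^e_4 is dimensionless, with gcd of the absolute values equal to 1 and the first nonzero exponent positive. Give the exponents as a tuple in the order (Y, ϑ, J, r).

(1, -1, -1, 4)

M: e_1·(1) + e_2·(0) + e_3·(1) + e_4·(0) = 0
L: e_1·(-1) + e_2·(1) + e_3·(2) + e_4·(1) = 0
T: e_1·(-2) + e_2·(-2) + e_3·(0) + e_4·(0) = 0
Solving this homogeneous linear system for the smallest-integer solution (first nonzero entry positive) gives (1, -1, -1, 4).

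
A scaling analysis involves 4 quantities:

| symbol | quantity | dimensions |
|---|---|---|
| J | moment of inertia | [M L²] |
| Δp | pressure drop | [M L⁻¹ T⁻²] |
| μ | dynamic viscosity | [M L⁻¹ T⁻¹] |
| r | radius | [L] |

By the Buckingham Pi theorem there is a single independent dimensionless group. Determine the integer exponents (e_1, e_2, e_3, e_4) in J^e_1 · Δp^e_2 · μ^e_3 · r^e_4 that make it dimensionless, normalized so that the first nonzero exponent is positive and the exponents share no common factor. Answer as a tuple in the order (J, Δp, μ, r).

(1, 1, -2, -3)

M: e_1·(1) + e_2·(1) + e_3·(1) + e_4·(0) = 0
L: e_1·(2) + e_2·(-1) + e_3·(-1) + e_4·(1) = 0
T: e_1·(0) + e_2·(-2) + e_3·(-1) + e_4·(0) = 0
Solving this homogeneous linear system for the smallest-integer solution (first nonzero entry positive) gives (1, 1, -2, -3).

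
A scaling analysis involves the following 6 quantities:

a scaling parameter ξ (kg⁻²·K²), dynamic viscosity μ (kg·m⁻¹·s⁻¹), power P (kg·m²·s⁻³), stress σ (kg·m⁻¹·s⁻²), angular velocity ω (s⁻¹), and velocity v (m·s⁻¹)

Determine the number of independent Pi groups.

There are 6 variables and 4 base dimensions (M, L, T, Θ).
The dimension matrix has rank 4.
Independent dimensionless groups: 6 − 4 = 2.

2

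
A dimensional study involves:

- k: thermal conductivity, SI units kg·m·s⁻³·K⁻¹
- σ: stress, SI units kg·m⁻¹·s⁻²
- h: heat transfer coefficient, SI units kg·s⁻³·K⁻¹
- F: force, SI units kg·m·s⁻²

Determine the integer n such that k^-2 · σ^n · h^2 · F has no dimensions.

Balance the M exponent: (1)·n from σ, plus −2·(1) + 2·(1) + (1) = 1 from the rest, must sum to zero.
n + 1 = 0, so n = -1.

-1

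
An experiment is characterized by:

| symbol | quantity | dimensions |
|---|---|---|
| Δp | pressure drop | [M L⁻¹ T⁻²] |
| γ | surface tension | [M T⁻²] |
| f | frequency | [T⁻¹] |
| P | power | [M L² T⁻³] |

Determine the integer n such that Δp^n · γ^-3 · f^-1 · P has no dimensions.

Balance the M exponent: (1)·n from Δp, plus −3·(1) − (0) + (1) = -2 from the rest, must sum to zero.
n − 2 = 0, so n = 2.

2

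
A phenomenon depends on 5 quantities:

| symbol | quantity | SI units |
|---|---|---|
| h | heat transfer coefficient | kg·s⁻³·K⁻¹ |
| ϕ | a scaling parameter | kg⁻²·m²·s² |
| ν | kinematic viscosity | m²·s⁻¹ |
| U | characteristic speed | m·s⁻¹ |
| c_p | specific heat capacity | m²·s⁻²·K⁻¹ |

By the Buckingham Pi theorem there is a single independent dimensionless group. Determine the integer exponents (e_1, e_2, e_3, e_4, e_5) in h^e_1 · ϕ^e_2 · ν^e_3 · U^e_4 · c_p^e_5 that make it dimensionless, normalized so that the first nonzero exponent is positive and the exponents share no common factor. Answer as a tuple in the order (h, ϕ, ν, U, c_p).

(2, 1, 2, -2, -2)

M: e_1·(1) + e_2·(-2) + e_3·(0) + e_4·(0) + e_5·(0) = 0
L: e_1·(0) + e_2·(2) + e_3·(2) + e_4·(1) + e_5·(2) = 0
T: e_1·(-3) + e_2·(2) + e_3·(-1) + e_4·(-1) + e_5·(-2) = 0
Θ: e_1·(-1) + e_2·(0) + e_3·(0) + e_4·(0) + e_5·(-1) = 0
Solving this homogeneous linear system for the smallest-integer solution (first nonzero entry positive) gives (2, 1, 2, -2, -2).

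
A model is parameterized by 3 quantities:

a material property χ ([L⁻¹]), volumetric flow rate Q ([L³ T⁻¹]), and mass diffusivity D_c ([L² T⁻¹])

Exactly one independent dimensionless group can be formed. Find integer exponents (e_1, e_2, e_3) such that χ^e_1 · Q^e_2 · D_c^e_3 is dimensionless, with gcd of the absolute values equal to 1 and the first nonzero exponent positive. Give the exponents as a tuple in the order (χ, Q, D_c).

(1, 1, -1)

L: e_1·(-1) + e_2·(3) + e_3·(2) = 0
T: e_1·(0) + e_2·(-1) + e_3·(-1) = 0
Solving this homogeneous linear system for the smallest-integer solution (first nonzero entry positive) gives (1, 1, -1).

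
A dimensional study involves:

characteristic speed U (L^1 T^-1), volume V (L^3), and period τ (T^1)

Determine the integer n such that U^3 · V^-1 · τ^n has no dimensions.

Balance the T exponent: (1)·n from τ, plus 3·(-1) − (0) = -3 from the rest, must sum to zero.
n − 3 = 0, so n = 3.

3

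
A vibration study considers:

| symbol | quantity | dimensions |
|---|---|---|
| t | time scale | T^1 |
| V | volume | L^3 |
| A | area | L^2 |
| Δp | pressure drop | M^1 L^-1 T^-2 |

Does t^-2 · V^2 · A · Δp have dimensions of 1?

no

Sum the exponent of each base dimension across the product:
  M: −2·[t]_M + 2·[V]_M + [A]_M + [Δp]_M = −2·(0) + 2·(0) + (0) + (1) = 1
  L: −2·[t]_L + 2·[V]_L + [A]_L + [Δp]_L = −2·(0) + 2·(3) + (2) + (-1) = 7
  T: −2·[t]_T + 2·[V]_T + [A]_T + [Δp]_T = −2·(1) + 2·(0) + (0) + (-2) = -4
Net dimensions [M L⁷ T⁻⁴] ≠ [1] — not dimensionless.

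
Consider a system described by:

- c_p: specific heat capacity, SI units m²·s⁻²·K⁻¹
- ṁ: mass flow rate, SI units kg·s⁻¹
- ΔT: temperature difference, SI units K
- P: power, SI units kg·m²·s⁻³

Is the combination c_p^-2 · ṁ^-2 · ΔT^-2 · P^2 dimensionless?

Sum the exponent of each base dimension across the product:
  M: −2·[c_p]_M − 2·[ṁ]_M − 2·[ΔT]_M + 2·[P]_M = −2·(0) − 2·(1) − 2·(0) + 2·(1) = 0
  L: −2·[c_p]_L − 2·[ṁ]_L − 2·[ΔT]_L + 2·[P]_L = −2·(2) − 2·(0) − 2·(0) + 2·(2) = 0
  T: −2·[c_p]_T − 2·[ṁ]_T − 2·[ΔT]_T + 2·[P]_T = −2·(-2) − 2·(-1) − 2·(0) + 2·(-3) = 0
  Θ: −2·[c_p]_Θ − 2·[ṁ]_Θ − 2·[ΔT]_Θ + 2·[P]_Θ = −2·(-1) − 2·(0) − 2·(1) + 2·(0) = 0
All base exponents vanish — dimensionless.

yes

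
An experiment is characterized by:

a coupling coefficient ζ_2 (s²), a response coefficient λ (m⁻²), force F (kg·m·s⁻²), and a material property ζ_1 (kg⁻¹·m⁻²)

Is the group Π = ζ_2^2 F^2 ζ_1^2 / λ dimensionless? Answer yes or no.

yes

Sum the exponent of each base dimension across the product:
  M: 2·[ζ_2]_M − [λ]_M + 2·[F]_M + 2·[ζ_1]_M = 2·(0) − (0) + 2·(1) + 2·(-1) = 0
  L: 2·[ζ_2]_L − [λ]_L + 2·[F]_L + 2·[ζ_1]_L = 2·(0) − (-2) + 2·(1) + 2·(-2) = 0
  T: 2·[ζ_2]_T − [λ]_T + 2·[F]_T + 2·[ζ_1]_T = 2·(2) − (0) + 2·(-2) + 2·(0) = 0
All base exponents vanish — dimensionless.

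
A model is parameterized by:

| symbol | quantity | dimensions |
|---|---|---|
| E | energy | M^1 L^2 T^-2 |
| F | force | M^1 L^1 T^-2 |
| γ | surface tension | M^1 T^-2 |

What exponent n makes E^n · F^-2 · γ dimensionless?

1

Balance the M exponent: (1)·n from E, plus −2·(1) + (1) = -1 from the rest, must sum to zero.
n − 1 = 0, so n = 1.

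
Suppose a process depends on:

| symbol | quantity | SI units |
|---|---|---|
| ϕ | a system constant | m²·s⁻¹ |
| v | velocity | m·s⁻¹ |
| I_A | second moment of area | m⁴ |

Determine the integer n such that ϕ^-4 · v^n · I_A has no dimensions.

4

Balance the L exponent: (1)·n from v, plus −4·(2) + (4) = -4 from the rest, must sum to zero.
n − 4 = 0, so n = 4.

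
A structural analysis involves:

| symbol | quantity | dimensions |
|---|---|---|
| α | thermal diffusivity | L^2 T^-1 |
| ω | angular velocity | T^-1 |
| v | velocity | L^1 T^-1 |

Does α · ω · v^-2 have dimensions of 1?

Sum the exponent of each base dimension across the product:
  L: [α]_L + [ω]_L − 2·[v]_L = (2) + (0) − 2·(1) = 0
  T: [α]_T + [ω]_T − 2·[v]_T = (-1) + (-1) − 2·(-1) = 0
All base exponents vanish — dimensionless.

yes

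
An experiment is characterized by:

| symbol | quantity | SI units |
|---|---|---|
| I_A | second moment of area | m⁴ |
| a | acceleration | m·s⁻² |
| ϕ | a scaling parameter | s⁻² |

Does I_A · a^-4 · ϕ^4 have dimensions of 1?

Sum the exponent of each base dimension across the product:
  M: [I_A]_M − 4·[a]_M + 4·[ϕ]_M = (0) − 4·(0) + 4·(0) = 0
  L: [I_A]_L − 4·[a]_L + 4·[ϕ]_L = (4) − 4·(1) + 4·(0) = 0
  T: [I_A]_T − 4·[a]_T + 4·[ϕ]_T = (0) − 4·(-2) + 4·(-2) = 0
All base exponents vanish — dimensionless.

yes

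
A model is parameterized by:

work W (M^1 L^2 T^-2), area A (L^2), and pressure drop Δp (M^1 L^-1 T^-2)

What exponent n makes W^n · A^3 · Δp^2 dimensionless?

Balance the M exponent: (1)·n from W, plus 3·(0) + 2·(1) = 2 from the rest, must sum to zero.
n + 2 = 0, so n = -2.

-2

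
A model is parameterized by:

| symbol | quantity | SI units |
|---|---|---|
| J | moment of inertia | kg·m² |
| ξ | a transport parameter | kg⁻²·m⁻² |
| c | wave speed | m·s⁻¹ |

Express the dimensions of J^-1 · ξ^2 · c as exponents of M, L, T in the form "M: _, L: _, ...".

Collect each base-dimension exponent across the product:
  M: −(1) + 2·(-2) + (0) = -5
  L: −(2) + 2·(-2) + (1) = -5
  T: −(0) + 2·(0) + (-1) = -1
So the dimensions are [M⁻⁵ L⁻⁵ T⁻¹].

M: -5, L: -5, T: -1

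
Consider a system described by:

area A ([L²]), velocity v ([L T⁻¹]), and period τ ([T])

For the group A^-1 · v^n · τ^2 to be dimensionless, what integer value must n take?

2

Balance the L exponent: (1)·n from v, plus −(2) + 2·(0) = -2 from the rest, must sum to zero.
n − 2 = 0, so n = 2.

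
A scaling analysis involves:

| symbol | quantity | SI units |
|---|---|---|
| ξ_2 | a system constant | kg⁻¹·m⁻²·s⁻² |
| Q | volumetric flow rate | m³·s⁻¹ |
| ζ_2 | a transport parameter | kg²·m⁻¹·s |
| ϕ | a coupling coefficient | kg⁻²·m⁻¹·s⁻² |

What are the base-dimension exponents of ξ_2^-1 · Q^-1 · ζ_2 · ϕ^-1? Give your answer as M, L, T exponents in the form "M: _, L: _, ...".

M: 5, L: -1, T: 6

Collect each base-dimension exponent across the product:
  M: −(-1) − (0) + (2) − (-2) = 5
  L: −(-2) − (3) + (-1) − (-1) = -1
  T: −(-2) − (-1) + (1) − (-2) = 6
So the dimensions are [M⁵ L⁻¹ T⁶].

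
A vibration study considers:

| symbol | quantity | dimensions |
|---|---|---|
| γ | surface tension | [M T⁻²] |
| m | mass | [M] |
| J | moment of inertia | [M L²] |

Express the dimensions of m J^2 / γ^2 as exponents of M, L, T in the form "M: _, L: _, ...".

Collect each base-dimension exponent across the product:
  M: −2·(1) + (1) + 2·(1) = 1
  L: −2·(0) + (0) + 2·(2) = 4
  T: −2·(-2) + (0) + 2·(0) = 4
So the dimensions are [M L⁴ T⁴].

M: 1, L: 4, T: 4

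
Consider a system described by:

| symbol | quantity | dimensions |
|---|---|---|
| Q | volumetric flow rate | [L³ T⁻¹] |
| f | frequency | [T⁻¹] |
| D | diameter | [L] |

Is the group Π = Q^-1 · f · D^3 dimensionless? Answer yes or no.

yes

Sum the exponent of each base dimension across the product:
  M: −[Q]_M + [f]_M + 3·[D]_M = −(0) + (0) + 3·(0) = 0
  L: −[Q]_L + [f]_L + 3·[D]_L = −(3) + (0) + 3·(1) = 0
  T: −[Q]_T + [f]_T + 3·[D]_T = −(-1) + (-1) + 3·(0) = 0
  I: −[Q]_I + [f]_I + 3·[D]_I = −(0) + (0) + 3·(0) = 0
All base exponents vanish — dimensionless.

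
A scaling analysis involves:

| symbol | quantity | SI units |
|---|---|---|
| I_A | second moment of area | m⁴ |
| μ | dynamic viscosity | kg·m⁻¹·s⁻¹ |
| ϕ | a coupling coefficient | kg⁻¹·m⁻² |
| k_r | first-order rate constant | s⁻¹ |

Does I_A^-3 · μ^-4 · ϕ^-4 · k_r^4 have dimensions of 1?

yes

Sum the exponent of each base dimension across the product:
  M: −3·[I_A]_M − 4·[μ]_M − 4·[ϕ]_M + 4·[k_r]_M = −3·(0) − 4·(1) − 4·(-1) + 4·(0) = 0
  L: −3·[I_A]_L − 4·[μ]_L − 4·[ϕ]_L + 4·[k_r]_L = −3·(4) − 4·(-1) − 4·(-2) + 4·(0) = 0
  T: −3·[I_A]_T − 4·[μ]_T − 4·[ϕ]_T + 4·[k_r]_T = −3·(0) − 4·(-1) − 4·(0) + 4·(-1) = 0
All base exponents vanish — dimensionless.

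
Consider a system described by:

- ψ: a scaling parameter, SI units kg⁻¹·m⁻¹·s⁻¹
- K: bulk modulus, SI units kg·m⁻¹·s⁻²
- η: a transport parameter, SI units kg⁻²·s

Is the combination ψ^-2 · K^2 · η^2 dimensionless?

yes

Sum the exponent of each base dimension across the product:
  M: −2·[ψ]_M + 2·[K]_M + 2·[η]_M = −2·(-1) + 2·(1) + 2·(-2) = 0
  L: −2·[ψ]_L + 2·[K]_L + 2·[η]_L = −2·(-1) + 2·(-1) + 2·(0) = 0
  T: −2·[ψ]_T + 2·[K]_T + 2·[η]_T = −2·(-1) + 2·(-2) + 2·(1) = 0
All base exponents vanish — dimensionless.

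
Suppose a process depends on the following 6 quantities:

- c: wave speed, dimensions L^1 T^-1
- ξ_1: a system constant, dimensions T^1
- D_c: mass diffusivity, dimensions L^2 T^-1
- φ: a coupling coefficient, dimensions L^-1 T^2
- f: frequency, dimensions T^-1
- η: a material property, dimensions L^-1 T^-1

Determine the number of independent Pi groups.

4

There are 6 variables and 2 base dimensions (L, T).
The dimension matrix has rank 2.
Independent dimensionless groups: 6 − 2 = 4.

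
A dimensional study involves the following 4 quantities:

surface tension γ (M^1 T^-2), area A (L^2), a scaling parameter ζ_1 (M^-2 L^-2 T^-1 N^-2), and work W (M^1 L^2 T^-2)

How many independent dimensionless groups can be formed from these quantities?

There are 4 variables and 4 base dimensions (M, L, T, N).
The dimension matrix has rank 3 (less than 4: the dimension vectors are linearly dependent).
Independent dimensionless groups: 4 − 3 = 1.

1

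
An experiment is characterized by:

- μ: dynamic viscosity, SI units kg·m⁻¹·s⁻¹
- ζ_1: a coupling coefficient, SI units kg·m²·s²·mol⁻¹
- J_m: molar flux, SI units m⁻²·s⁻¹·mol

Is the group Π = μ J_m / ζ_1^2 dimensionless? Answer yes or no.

Sum the exponent of each base dimension across the product:
  M: [μ]_M − 2·[ζ_1]_M + [J_m]_M = (1) − 2·(1) + (0) = -1
  L: [μ]_L − 2·[ζ_1]_L + [J_m]_L = (-1) − 2·(2) + (-2) = -7
  T: [μ]_T − 2·[ζ_1]_T + [J_m]_T = (-1) − 2·(2) + (-1) = -6
  N: [μ]_N − 2·[ζ_1]_N + [J_m]_N = (0) − 2·(-1) + (1) = 3
Net dimensions [M⁻¹ L⁻⁷ T⁻⁶ N³] ≠ [1] — not dimensionless.

no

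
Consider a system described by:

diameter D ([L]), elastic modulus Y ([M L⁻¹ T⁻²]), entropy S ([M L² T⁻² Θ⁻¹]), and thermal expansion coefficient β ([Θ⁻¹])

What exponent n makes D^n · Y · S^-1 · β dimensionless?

3

Balance the L exponent: (1)·n from D, plus (-1) − (2) + (0) = -3 from the rest, must sum to zero.
n − 3 = 0, so n = 3.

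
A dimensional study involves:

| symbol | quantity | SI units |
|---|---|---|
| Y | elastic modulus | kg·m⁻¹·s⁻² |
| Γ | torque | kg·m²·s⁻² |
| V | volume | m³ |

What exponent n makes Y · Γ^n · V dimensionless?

-1

Balance the M exponent: (1)·n from Γ, plus (1) + (0) = 1 from the rest, must sum to zero.
n + 1 = 0, so n = -1.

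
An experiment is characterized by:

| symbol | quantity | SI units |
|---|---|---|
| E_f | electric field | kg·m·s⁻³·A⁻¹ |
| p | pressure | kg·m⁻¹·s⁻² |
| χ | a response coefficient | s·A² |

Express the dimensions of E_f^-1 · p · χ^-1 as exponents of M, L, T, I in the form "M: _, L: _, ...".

Collect each base-dimension exponent across the product:
  M: −(1) + (1) − (0) = 0
  L: −(1) + (-1) − (0) = -2
  T: −(-3) + (-2) − (1) = 0
  I: −(-1) + (0) − (2) = -1
So the dimensions are [L⁻² I⁻¹].

M: 0, L: -2, T: 0, I: -1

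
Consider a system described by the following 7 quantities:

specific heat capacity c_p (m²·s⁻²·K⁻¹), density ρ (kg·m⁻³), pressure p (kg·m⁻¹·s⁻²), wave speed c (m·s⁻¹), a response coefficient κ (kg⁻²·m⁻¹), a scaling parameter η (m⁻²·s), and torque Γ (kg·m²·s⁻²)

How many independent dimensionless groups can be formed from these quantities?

3

There are 7 variables and 4 base dimensions (M, L, T, Θ).
The dimension matrix has rank 4.
Independent dimensionless groups: 7 − 4 = 3.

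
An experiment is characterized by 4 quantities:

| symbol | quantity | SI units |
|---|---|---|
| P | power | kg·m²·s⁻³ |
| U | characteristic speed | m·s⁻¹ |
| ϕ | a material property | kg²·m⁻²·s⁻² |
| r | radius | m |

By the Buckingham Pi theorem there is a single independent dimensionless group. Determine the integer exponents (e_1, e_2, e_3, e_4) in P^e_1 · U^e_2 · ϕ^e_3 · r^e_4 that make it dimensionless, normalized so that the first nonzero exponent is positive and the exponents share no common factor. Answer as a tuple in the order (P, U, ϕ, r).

M: e_1·(1) + e_2·(0) + e_3·(2) + e_4·(0) = 0
L: e_1·(2) + e_2·(1) + e_3·(-2) + e_4·(1) = 0
T: e_1·(-3) + e_2·(-1) + e_3·(-2) + e_4·(0) = 0
Solving this homogeneous linear system for the smallest-integer solution (first nonzero entry positive) gives (2, -4, -1, -2).

(2, -4, -1, -2)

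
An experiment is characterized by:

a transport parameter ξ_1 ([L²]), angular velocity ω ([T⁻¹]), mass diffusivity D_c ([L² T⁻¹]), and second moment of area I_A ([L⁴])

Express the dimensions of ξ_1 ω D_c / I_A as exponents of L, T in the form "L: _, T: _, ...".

Collect each base-dimension exponent across the product:
  L: (2) + (0) + (2) − (4) = 0
  T: (0) + (-1) + (-1) − (0) = -2
So the dimensions are [T⁻²].

L: 0, T: -2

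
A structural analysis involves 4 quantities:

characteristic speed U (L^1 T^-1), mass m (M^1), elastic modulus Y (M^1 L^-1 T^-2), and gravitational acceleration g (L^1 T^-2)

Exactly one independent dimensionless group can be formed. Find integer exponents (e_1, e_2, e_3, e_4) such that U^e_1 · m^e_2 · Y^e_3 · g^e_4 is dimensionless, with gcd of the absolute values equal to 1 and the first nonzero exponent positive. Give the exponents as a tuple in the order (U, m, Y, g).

M: e_1·(0) + e_2·(1) + e_3·(1) + e_4·(0) = 0
L: e_1·(1) + e_2·(0) + e_3·(-1) + e_4·(1) = 0
T: e_1·(-1) + e_2·(0) + e_3·(-2) + e_4·(-2) = 0
Solving this homogeneous linear system for the smallest-integer solution (first nonzero entry positive) gives (4, -1, 1, -3).

(4, -1, 1, -3)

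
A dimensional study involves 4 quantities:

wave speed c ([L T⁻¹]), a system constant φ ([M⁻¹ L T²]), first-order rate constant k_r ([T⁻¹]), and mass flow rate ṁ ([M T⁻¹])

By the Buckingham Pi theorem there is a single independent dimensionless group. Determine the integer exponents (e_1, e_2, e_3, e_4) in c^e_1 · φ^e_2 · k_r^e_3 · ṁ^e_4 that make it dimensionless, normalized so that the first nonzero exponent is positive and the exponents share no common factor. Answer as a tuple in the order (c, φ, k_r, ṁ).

M: e_1·(0) + e_2·(-1) + e_3·(0) + e_4·(1) = 0
L: e_1·(1) + e_2·(1) + e_3·(0) + e_4·(0) = 0
T: e_1·(-1) + e_2·(2) + e_3·(-1) + e_4·(-1) = 0
Solving this homogeneous linear system for the smallest-integer solution (first nonzero entry positive) gives (1, -1, -2, -1).

(1, -1, -2, -1)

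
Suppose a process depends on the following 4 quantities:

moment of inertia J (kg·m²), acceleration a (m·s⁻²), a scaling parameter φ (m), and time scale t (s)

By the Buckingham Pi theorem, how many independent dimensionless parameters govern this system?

There are 4 variables and 3 base dimensions (M, L, T).
The dimension matrix has rank 3.
Independent dimensionless groups: 4 − 3 = 1.

1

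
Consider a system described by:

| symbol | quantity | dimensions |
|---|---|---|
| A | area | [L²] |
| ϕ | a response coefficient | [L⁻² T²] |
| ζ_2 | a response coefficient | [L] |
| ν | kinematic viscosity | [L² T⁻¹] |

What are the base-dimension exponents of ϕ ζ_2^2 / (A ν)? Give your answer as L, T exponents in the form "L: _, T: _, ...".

Collect each base-dimension exponent across the product:
  L: −(2) + (-2) + 2·(1) − (2) = -4
  T: −(0) + (2) + 2·(0) − (-1) = 3
So the dimensions are [L⁻⁴ T³].

L: -4, T: 3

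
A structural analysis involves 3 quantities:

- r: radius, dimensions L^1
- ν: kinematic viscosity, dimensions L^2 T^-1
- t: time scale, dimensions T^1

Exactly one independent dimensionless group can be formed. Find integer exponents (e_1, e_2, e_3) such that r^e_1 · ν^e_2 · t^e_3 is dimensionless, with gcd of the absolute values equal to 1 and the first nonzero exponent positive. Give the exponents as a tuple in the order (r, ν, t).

L: e_1·(1) + e_2·(2) + e_3·(0) = 0
T: e_1·(0) + e_2·(-1) + e_3·(1) = 0
Solving this homogeneous linear system for the smallest-integer solution (first nonzero entry positive) gives (2, -1, -1).

(2, -1, -1)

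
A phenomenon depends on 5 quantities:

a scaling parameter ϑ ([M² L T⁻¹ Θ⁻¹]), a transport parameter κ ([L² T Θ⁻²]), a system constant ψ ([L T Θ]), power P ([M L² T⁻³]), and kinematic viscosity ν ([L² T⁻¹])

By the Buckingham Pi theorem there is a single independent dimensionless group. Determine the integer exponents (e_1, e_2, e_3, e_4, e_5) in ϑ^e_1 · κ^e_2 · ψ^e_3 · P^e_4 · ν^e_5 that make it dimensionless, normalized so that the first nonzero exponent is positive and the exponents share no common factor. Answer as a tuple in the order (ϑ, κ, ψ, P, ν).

(1, -1, -1, -2, 3)

M: e_1·(2) + e_2·(0) + e_3·(0) + e_4·(1) + e_5·(0) = 0
L: e_1·(1) + e_2·(2) + e_3·(1) + e_4·(2) + e_5·(2) = 0
T: e_1·(-1) + e_2·(1) + e_3·(1) + e_4·(-3) + e_5·(-1) = 0
Θ: e_1·(-1) + e_2·(-2) + e_3·(1) + e_4·(0) + e_5·(0) = 0
Solving this homogeneous linear system for the smallest-integer solution (first nonzero entry positive) gives (1, -1, -1, -2, 3).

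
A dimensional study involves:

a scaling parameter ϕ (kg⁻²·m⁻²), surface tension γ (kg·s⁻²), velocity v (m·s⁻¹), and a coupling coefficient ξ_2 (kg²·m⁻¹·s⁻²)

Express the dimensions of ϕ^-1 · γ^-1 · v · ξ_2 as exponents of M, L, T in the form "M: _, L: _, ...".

Collect each base-dimension exponent across the product:
  M: −(-2) − (1) + (0) + (2) = 3
  L: −(-2) − (0) + (1) + (-1) = 2
  T: −(0) − (-2) + (-1) + (-2) = -1
So the dimensions are [M³ L² T⁻¹].

M: 3, L: 2, T: -1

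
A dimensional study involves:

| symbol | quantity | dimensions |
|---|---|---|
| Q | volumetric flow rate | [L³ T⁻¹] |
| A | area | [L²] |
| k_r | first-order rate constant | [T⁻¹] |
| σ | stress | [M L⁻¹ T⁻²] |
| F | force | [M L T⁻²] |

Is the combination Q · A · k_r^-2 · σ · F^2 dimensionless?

Sum the exponent of each base dimension across the product:
  M: [Q]_M + [A]_M − 2·[k_r]_M + [σ]_M + 2·[F]_M = (0) + (0) − 2·(0) + (1) + 2·(1) = 3
  L: [Q]_L + [A]_L − 2·[k_r]_L + [σ]_L + 2·[F]_L = (3) + (2) − 2·(0) + (-1) + 2·(1) = 6
  T: [Q]_T + [A]_T − 2·[k_r]_T + [σ]_T + 2·[F]_T = (-1) + (0) − 2·(-1) + (-2) + 2·(-2) = -5
Net dimensions [M³ L⁶ T⁻⁵] ≠ [1] — not dimensionless.

no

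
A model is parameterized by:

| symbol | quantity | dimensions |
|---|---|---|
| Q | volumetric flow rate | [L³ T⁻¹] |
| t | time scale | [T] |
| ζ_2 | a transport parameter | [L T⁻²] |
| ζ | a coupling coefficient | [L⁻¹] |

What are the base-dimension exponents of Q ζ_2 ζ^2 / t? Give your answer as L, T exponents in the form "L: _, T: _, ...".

L: 2, T: -4

Collect each base-dimension exponent across the product:
  L: (3) − (0) + (1) + 2·(-1) = 2
  T: (-1) − (1) + (-2) + 2·(0) = -4
So the dimensions are [L² T⁻⁴].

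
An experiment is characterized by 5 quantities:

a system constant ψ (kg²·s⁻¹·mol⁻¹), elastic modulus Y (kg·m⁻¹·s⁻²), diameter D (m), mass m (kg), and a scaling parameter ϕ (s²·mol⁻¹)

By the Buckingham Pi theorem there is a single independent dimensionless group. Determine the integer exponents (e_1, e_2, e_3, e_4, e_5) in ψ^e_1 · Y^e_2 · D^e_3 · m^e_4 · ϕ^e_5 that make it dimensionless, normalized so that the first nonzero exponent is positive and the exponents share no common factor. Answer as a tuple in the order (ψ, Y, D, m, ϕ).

(2, -3, -3, -1, -2)

M: e_1·(2) + e_2·(1) + e_3·(0) + e_4·(1) + e_5·(0) = 0
L: e_1·(0) + e_2·(-1) + e_3·(1) + e_4·(0) + e_5·(0) = 0
T: e_1·(-1) + e_2·(-2) + e_3·(0) + e_4·(0) + e_5·(2) = 0
N: e_1·(-1) + e_2·(0) + e_3·(0) + e_4·(0) + e_5·(-1) = 0
Solving this homogeneous linear system for the smallest-integer solution (first nonzero entry positive) gives (2, -3, -3, -1, -2).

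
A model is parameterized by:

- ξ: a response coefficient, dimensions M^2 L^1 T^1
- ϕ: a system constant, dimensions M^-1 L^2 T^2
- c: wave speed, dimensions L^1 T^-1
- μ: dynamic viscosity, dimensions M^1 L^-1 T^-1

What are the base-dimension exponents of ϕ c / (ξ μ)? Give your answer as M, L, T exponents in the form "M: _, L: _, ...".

Collect each base-dimension exponent across the product:
  M: −(2) + (-1) + (0) − (1) = -4
  L: −(1) + (2) + (1) − (-1) = 3
  T: −(1) + (2) + (-1) − (-1) = 1
So the dimensions are [M⁻⁴ L³ T].

M: -4, L: 3, T: 1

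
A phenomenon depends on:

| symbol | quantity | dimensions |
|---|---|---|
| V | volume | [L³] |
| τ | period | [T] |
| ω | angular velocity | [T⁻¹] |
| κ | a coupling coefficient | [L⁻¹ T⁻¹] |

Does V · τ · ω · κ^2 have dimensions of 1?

no

Sum the exponent of each base dimension across the product:
  L: [V]_L + [τ]_L + [ω]_L + 2·[κ]_L = (3) + (0) + (0) + 2·(-1) = 1
  T: [V]_T + [τ]_T + [ω]_T + 2·[κ]_T = (0) + (1) + (-1) + 2·(-1) = -2
Net dimensions [L T⁻²] ≠ [1] — not dimensionless.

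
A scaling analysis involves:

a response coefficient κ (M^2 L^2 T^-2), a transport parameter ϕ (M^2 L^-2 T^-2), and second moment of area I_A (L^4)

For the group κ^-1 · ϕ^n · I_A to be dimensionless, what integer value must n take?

Balance the M exponent: (2)·n from ϕ, plus −(2) + (0) = -2 from the rest, must sum to zero.
2n − 2 = 0, so n = 1.

1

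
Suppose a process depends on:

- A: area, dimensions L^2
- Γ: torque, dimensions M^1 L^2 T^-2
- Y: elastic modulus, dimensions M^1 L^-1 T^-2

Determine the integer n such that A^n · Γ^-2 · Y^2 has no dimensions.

3

Balance the L exponent: (2)·n from A, plus −2·(2) + 2·(-1) = -6 from the rest, must sum to zero.
2n − 6 = 0, so n = 3.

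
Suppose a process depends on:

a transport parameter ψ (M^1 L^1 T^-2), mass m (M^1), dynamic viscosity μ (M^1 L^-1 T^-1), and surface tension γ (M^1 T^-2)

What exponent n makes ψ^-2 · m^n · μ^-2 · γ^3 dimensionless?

Balance the M exponent: (1)·n from m, plus −2·(1) − 2·(1) + 3·(1) = -1 from the rest, must sum to zero.
n − 1 = 0, so n = 1.

1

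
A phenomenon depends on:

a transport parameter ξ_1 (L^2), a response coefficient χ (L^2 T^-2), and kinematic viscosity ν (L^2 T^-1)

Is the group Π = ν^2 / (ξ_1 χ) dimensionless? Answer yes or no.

yes

Sum the exponent of each base dimension across the product:
  M: −[ξ_1]_M − [χ]_M + 2·[ν]_M = −(0) − (0) + 2·(0) = 0
  L: −[ξ_1]_L − [χ]_L + 2·[ν]_L = −(2) − (2) + 2·(2) = 0
  T: −[ξ_1]_T − [χ]_T + 2·[ν]_T = −(0) − (-2) + 2·(-1) = 0
All base exponents vanish — dimensionless.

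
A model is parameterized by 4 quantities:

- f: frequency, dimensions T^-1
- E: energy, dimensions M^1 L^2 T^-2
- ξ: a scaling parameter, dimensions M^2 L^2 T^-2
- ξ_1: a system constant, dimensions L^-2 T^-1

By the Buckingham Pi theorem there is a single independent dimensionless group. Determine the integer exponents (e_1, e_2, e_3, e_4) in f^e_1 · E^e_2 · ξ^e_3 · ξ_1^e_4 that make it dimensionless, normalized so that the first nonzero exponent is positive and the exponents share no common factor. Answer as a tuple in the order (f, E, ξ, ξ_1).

M: e_1·(0) + e_2·(1) + e_3·(2) + e_4·(0) = 0
L: e_1·(0) + e_2·(2) + e_3·(2) + e_4·(-2) = 0
T: e_1·(-1) + e_2·(-2) + e_3·(-2) + e_4·(-1) = 0
Solving this homogeneous linear system for the smallest-integer solution (first nonzero entry positive) gives (3, -2, 1, -1).

(3, -2, 1, -1)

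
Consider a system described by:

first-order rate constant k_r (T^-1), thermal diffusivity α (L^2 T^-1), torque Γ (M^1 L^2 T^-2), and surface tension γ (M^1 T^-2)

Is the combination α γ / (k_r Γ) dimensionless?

yes

Sum the exponent of each base dimension across the product:
  M: −[k_r]_M + [α]_M − [Γ]_M + [γ]_M = −(0) + (0) − (1) + (1) = 0
  L: −[k_r]_L + [α]_L − [Γ]_L + [γ]_L = −(0) + (2) − (2) + (0) = 0
  T: −[k_r]_T + [α]_T − [Γ]_T + [γ]_T = −(-1) + (-1) − (-2) + (-2) = 0
All base exponents vanish — dimensionless.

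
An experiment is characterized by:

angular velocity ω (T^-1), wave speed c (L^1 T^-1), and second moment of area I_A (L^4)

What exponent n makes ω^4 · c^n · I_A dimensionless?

Balance the L exponent: (1)·n from c, plus 4·(0) + (4) = 4 from the rest, must sum to zero.
n + 4 = 0, so n = -4.

-4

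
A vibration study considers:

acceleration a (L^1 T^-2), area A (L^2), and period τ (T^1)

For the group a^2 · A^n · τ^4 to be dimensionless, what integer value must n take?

Balance the L exponent: (2)·n from A, plus 2·(1) + 4·(0) = 2 from the rest, must sum to zero.
2n + 2 = 0, so n = -1.

-1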